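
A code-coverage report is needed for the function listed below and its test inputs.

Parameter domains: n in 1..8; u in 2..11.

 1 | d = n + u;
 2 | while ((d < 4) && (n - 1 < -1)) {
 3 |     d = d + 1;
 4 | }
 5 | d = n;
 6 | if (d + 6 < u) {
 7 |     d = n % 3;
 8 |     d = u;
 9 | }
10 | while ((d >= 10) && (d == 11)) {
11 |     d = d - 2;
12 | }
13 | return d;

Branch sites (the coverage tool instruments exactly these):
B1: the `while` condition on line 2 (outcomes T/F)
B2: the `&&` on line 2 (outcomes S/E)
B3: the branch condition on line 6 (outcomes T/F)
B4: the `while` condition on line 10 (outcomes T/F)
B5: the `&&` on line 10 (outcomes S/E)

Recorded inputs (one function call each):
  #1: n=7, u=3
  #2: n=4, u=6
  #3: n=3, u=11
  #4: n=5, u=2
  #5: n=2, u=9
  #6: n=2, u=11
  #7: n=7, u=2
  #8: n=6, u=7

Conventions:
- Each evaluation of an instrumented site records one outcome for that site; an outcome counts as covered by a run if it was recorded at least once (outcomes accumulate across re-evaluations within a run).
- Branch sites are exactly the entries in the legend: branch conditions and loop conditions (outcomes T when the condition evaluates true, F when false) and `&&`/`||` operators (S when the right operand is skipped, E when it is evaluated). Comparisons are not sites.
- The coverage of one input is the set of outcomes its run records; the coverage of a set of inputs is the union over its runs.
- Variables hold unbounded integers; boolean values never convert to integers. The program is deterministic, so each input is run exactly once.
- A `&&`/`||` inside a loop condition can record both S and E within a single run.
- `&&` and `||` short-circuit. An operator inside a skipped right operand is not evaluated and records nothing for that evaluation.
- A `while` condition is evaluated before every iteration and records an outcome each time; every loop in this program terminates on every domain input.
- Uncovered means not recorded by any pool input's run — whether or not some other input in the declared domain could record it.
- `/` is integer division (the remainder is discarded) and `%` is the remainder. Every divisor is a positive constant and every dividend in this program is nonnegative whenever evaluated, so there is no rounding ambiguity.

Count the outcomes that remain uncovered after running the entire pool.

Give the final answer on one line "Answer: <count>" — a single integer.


input #1 (n=7, u=3): events B2->S, B1->F, B3->F, B5->S, B4->F; covers B1=F, B2=S, B3=F, B4=F, B5=S
input #2 (n=4, u=6): events B2->S, B1->F, B3->F, B5->S, B4->F; covers B1=F, B2=S, B3=F, B4=F, B5=S
input #3 (n=3, u=11): events B2->S, B1->F, B3->T, B5->E, B4->T, B5->S, B4->F; covers B1=F, B2=S, B3=T, B4=T, B4=F, B5=S, B5=E
input #4 (n=5, u=2): events B2->S, B1->F, B3->F, B5->S, B4->F; covers B1=F, B2=S, B3=F, B4=F, B5=S
input #5 (n=2, u=9): events B2->S, B1->F, B3->T, B5->S, B4->F; covers B1=F, B2=S, B3=T, B4=F, B5=S
input #6 (n=2, u=11): events B2->S, B1->F, B3->T, B5->E, B4->T, B5->S, B4->F; covers B1=F, B2=S, B3=T, B4=T, B4=F, B5=S, B5=E
input #7 (n=7, u=2): events B2->S, B1->F, B3->F, B5->S, B4->F; covers B1=F, B2=S, B3=F, B4=F, B5=S
input #8 (n=6, u=7): events B2->S, B1->F, B3->F, B5->S, B4->F; covers B1=F, B2=S, B3=F, B4=F, B5=S
union over the pool: B1=F, B2=S, B3=T, B3=F, B4=T, B4=F, B5=S, B5=E
uncovered (2 of 10): B1=T, B2=E
Answer: 2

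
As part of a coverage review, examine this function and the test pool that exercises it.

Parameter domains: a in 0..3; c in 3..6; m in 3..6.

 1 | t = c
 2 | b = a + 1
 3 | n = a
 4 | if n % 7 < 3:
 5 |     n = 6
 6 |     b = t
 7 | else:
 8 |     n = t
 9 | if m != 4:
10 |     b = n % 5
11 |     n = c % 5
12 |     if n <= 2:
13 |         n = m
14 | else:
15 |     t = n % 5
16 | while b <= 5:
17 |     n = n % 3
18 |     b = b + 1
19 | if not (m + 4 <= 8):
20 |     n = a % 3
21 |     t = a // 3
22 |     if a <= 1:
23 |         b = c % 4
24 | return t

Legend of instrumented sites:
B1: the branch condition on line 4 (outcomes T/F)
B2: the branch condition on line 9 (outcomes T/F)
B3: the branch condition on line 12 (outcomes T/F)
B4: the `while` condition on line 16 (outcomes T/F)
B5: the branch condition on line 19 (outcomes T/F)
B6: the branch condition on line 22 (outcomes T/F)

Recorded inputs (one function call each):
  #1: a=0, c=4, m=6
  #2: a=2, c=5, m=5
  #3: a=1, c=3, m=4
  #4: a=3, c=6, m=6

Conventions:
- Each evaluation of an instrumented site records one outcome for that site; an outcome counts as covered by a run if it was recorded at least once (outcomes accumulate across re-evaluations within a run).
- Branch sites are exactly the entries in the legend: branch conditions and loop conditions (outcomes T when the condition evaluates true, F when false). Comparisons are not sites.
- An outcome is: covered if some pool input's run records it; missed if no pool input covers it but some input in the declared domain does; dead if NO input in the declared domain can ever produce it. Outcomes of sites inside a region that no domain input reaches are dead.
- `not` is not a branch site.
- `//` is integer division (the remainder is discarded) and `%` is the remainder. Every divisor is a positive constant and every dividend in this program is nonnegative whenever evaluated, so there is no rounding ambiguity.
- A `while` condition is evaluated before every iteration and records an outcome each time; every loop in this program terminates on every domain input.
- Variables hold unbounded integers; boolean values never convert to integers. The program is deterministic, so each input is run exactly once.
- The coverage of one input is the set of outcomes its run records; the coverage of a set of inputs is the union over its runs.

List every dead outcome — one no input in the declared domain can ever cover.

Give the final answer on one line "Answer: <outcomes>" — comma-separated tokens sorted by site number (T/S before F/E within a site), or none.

exhaustive pass over the 64-input domain:
  reachable outcomes have witnesses, e.g. B1=T (e.g. a=0, c=3, m=3), B1=F (e.g. a=3, c=3, m=3), B2=T (e.g. a=0, c=3, m=3), B2=F (e.g. a=0, c=3, m=4)

Answer: none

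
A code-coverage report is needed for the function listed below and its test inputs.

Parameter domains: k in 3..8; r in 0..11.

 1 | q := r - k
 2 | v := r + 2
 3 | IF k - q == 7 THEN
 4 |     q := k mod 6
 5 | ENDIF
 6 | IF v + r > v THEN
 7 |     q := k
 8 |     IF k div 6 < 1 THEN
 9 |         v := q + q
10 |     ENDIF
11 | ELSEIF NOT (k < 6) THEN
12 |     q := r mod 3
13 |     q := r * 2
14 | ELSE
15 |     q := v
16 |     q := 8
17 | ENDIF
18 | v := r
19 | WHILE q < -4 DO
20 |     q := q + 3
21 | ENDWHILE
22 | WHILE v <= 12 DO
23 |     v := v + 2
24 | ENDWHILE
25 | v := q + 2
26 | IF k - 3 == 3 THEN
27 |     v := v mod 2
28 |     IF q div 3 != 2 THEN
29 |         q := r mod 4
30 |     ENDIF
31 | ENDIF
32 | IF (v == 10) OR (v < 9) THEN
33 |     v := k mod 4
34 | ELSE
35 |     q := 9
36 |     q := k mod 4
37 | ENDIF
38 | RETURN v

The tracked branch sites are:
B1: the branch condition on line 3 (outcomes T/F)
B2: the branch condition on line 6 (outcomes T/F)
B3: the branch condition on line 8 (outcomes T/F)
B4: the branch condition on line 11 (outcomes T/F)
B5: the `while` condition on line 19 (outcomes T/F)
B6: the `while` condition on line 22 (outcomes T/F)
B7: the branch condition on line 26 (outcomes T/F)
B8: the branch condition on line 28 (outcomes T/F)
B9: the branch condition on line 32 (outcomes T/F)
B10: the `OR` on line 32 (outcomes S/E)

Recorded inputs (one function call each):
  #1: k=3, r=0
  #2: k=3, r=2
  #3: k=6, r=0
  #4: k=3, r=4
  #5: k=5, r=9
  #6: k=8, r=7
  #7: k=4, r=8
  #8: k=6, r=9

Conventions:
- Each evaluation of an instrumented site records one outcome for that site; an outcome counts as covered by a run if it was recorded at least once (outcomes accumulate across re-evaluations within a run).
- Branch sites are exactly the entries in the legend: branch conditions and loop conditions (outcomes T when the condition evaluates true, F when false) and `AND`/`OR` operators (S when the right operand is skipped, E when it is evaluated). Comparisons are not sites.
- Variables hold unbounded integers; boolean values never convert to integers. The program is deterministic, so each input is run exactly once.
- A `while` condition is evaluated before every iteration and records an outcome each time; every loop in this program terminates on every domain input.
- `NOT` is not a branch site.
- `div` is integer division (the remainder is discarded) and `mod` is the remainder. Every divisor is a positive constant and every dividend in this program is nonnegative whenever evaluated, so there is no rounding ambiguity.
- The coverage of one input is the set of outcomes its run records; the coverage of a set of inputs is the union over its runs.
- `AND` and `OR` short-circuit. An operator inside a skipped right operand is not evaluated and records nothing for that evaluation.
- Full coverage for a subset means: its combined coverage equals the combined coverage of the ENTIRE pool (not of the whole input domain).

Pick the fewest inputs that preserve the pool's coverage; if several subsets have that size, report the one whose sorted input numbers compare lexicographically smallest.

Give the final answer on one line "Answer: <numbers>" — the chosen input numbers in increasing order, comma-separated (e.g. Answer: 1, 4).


run #1 (k=3, r=0) records B1=F, B2=F, B4=F, B5=F, B6=T, B6=F, B7=F, B9=T, B10=S
run #2 (k=3, r=2) records B1=F, B2=T, B3=T, B5=F, B6=T, B6=F, B7=F, B9=T, B10=E
run #3 (k=6, r=0) records B1=F, B2=F, B4=T, B5=F, B6=T, B6=F, B7=T, B8=T, B9=T, B10=E
run #4 (k=3, r=4) records B1=F, B2=T, B3=T, B5=F, B6=T, B6=F, B7=F, B9=T, B10=E
run #5 (k=5, r=9) records B1=F, B2=T, B3=T, B5=F, B6=T, B6=F, B7=F, B9=T, B10=E
run #6 (k=8, r=7) records B1=F, B2=T, B3=F, B5=F, B6=T, B6=F, B7=F, B9=T, B10=S
run #7 (k=4, r=8) records B1=F, B2=T, B3=T, B5=F, B6=T, B6=F, B7=F, B9=T, B10=E
run #8 (k=6, r=9) records B1=F, B2=T, B3=F, B5=F, B6=T, B6=F, B7=T, B8=F, B9=T, B10=E
the full pool covers 17 outcomes: B1=F, B2=T, B2=F, B3=T, B3=F, B4=T, B4=F, B5=F, B6=T, B6=F, B7=T, B7=F, B8=T, B8=F, B9=T, B10=S, B10=E
checked all size-1 subsets: none covers 17 outcomes (max 10/17)
checked all size-2 subsets: none covers 17 outcomes (max 14/17)
checked all size-3 subsets: none covers 17 outcomes (max 16/17)
at size 4, {1, 2, 3, 8} reaches all 17 outcomes; every lexicographically earlier size-4 subset fails
Answer: 1, 2, 3, 8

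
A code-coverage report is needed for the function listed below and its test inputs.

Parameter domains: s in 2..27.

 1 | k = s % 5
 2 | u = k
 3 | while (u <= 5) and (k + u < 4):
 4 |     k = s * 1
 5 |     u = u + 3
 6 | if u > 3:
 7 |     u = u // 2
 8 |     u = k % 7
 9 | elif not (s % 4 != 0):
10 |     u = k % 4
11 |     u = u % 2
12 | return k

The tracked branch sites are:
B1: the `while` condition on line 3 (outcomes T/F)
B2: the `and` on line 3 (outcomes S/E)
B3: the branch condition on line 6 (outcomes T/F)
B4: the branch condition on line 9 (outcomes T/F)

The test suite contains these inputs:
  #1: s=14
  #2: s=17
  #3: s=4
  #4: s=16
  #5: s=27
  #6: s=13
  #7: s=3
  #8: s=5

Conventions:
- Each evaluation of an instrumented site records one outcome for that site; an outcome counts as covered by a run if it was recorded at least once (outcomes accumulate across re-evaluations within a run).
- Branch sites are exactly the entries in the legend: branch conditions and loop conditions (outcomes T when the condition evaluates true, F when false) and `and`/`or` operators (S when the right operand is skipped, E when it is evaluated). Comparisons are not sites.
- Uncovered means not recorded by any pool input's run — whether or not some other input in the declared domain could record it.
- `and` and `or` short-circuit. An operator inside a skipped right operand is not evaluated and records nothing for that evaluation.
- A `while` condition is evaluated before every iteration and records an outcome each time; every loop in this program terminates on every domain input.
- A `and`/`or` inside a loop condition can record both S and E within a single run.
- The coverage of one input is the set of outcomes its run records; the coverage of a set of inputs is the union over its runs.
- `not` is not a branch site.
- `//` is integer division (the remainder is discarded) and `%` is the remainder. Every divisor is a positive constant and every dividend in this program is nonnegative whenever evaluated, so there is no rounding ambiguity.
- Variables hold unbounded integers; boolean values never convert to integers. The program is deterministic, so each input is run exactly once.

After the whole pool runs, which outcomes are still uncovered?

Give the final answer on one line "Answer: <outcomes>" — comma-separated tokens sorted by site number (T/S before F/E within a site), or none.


input #1, s=14: outcomes B1=F, B2=E, B3=T
input #2, s=17: outcomes B1=F, B2=E, B3=F, B4=F
input #3, s=4: outcomes B1=F, B2=E, B3=T
input #4, s=16: outcomes B1=T, B1=F, B2=E, B3=T
input #5, s=27: outcomes B1=F, B2=E, B3=F, B4=F
input #6, s=13: outcomes B1=F, B2=E, B3=F, B4=F
input #7, s=3: outcomes B1=F, B2=E, B3=F, B4=F
input #8, s=5: outcomes B1=T, B1=F, B2=E, B3=F, B4=F
union over the pool: B1=T, B1=F, B2=E, B3=T, B3=F, B4=F
uncovered (2 of 8): B2=S, B4=T
Answer: B2=S, B4=T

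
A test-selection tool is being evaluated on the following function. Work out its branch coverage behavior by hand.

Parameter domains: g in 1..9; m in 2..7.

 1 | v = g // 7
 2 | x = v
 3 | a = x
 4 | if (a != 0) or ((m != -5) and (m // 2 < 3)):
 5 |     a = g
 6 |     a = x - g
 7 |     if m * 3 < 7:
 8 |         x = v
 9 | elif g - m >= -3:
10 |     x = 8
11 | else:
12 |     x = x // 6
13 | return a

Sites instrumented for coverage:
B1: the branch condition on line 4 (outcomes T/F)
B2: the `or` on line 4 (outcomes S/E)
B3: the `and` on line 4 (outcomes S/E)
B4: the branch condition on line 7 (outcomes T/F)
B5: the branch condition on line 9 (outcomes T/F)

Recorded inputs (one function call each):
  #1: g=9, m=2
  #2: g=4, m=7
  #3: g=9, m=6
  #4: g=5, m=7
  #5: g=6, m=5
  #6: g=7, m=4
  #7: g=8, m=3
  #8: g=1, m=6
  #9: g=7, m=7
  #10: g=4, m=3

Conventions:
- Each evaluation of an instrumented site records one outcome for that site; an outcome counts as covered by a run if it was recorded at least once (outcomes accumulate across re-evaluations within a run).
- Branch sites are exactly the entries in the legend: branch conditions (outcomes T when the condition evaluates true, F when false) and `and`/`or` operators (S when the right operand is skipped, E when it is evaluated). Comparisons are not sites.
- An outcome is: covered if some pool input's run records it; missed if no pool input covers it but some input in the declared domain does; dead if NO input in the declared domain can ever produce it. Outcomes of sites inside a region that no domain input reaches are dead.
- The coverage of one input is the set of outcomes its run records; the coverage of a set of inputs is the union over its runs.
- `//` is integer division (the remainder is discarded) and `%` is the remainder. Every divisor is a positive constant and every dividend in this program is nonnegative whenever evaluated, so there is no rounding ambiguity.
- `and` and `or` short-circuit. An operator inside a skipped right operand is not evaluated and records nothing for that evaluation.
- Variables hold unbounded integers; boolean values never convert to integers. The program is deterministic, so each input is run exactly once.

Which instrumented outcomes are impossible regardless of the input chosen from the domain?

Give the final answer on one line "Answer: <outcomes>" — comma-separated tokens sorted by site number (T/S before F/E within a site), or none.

checking every outcome against all 54 domain inputs:
  B3=S: unreachable across the whole domain -> dead
  reachable outcomes have witnesses, e.g. B1=T (e.g. g=1, m=2), B1=F (e.g. g=1, m=6), B2=S (e.g. g=7, m=2), B2=E (e.g. g=1, m=2)

Answer: B3=S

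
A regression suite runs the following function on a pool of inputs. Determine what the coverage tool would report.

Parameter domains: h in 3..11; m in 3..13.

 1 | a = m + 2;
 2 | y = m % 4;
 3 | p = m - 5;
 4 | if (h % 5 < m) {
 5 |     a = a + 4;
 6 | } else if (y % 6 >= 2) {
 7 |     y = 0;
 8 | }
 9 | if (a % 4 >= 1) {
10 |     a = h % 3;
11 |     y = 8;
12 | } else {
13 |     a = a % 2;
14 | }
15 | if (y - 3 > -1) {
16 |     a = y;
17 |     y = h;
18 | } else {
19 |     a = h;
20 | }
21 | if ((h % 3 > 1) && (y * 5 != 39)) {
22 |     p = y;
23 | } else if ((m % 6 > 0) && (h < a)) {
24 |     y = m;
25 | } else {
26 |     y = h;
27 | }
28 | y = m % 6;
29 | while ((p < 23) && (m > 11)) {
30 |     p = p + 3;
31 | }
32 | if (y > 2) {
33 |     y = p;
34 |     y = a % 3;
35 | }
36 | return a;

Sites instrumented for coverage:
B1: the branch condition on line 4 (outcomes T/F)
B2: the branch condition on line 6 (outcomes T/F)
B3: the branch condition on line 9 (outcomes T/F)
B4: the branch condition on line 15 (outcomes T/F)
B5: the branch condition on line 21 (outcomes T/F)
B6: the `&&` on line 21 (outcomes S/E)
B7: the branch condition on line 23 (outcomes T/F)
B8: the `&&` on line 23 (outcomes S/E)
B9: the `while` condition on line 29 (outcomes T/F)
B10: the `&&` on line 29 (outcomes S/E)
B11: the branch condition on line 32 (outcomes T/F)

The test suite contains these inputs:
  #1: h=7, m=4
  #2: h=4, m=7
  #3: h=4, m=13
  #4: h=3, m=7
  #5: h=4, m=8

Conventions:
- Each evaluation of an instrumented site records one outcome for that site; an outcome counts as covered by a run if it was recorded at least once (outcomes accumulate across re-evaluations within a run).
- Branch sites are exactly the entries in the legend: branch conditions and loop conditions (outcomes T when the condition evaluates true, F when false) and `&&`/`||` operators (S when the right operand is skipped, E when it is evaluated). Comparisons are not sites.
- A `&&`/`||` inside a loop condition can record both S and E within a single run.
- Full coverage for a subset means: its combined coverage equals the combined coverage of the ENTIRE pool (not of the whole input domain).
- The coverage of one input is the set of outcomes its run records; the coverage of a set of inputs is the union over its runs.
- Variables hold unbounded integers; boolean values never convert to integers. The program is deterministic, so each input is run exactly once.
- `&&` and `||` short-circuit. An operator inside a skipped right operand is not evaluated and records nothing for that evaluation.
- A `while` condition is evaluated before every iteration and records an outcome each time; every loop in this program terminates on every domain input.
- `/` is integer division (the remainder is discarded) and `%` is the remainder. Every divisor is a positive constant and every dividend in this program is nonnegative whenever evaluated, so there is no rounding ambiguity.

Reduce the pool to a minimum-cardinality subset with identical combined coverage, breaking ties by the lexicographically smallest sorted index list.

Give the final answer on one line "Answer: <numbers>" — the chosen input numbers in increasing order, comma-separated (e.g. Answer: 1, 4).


run #1 (h=7, m=4) runs B1->T, B3->T, B4->T, B6->S, B5->F, B8->E, B7->T, B10->E, B9->F, B11->T; records B1=T, B3=T, B4=T, B5=F, B6=S, B7=T, B8=E, B9=F, B10=E, B11=T
run #2 (h=4, m=7) runs B1->T, B3->T, B4->T, B6->S, B5->F, B8->E, B7->T, B10->E, B9->F, B11->F; records B1=T, B3=T, B4=T, B5=F, B6=S, B7=T, B8=E, B9=F, B10=E, B11=F
run #3 (h=4, m=13) runs B1->T, B3->T, B4->T, B6->S, B5->F, B8->E, B7->T, B10->E, B9->T, B10->E, B9->T, B10->E, B9->T, B10->E, ...; records B1=T, B3=T, B4=T, B5=F, B6=S, B7=T, B8=E, B9=T, B9=F, B10=S, B10=E, B11=F
run #4 (h=3, m=7) runs B1->T, B3->T, B4->T, B6->S, B5->F, B8->E, B7->T, B10->E, B9->F, B11->F; records B1=T, B3=T, B4=T, B5=F, B6=S, B7=T, B8=E, B9=F, B10=E, B11=F
run #5 (h=4, m=8) runs B1->T, B3->T, B4->T, B6->S, B5->F, B8->E, B7->T, B10->E, B9->F, B11->F; records B1=T, B3=T, B4=T, B5=F, B6=S, B7=T, B8=E, B9=F, B10=E, B11=F
the full pool covers 13 outcomes: B1=T, B3=T, B4=T, B5=F, B6=S, B7=T, B8=E, B9=T, B9=F, B10=S, B10=E, B11=T, B11=F
no size-1 subset reaches all 13 outcomes (best union: 12/13)
the canonical winner is {1, 3}: size 2, full 13-outcome coverage, earliest index list among size-2 covers
Answer: 1, 3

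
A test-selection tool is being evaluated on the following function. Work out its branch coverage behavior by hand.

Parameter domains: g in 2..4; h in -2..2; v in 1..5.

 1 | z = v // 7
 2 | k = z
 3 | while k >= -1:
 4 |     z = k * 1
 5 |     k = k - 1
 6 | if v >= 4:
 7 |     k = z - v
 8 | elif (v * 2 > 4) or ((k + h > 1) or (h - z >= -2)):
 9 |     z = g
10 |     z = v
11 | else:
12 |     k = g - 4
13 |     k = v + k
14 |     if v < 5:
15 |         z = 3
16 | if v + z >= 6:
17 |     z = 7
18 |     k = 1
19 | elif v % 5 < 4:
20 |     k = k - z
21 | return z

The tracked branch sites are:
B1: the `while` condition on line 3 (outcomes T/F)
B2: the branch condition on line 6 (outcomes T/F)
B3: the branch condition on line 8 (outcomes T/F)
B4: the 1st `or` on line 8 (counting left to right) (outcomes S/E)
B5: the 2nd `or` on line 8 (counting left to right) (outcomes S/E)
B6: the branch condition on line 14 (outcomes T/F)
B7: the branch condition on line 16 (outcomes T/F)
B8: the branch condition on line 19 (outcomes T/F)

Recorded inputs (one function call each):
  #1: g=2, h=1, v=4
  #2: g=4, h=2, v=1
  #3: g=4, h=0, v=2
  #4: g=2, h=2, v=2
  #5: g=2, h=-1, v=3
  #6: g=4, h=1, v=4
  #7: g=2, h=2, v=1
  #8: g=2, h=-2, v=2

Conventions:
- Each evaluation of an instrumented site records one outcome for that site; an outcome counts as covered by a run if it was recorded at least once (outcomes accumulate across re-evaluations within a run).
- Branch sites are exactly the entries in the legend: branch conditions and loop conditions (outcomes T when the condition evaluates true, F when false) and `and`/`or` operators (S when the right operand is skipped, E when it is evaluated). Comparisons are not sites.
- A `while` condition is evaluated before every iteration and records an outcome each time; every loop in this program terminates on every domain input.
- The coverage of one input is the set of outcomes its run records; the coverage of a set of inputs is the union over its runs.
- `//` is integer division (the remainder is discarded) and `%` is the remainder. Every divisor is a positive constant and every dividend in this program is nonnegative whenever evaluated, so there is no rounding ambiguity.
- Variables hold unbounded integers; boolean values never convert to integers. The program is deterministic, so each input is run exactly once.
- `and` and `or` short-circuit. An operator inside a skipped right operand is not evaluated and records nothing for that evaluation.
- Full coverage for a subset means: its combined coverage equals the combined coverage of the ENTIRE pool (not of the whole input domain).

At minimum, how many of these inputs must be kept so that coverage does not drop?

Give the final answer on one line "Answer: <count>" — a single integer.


input #1 (g=2, h=1, v=4): covers B1=T, B1=F, B2=T, B7=F, B8=F
input #2 (g=4, h=2, v=1): covers B1=T, B1=F, B2=F, B3=T, B4=E, B5=E, B7=F, B8=T
input #3 (g=4, h=0, v=2): covers B1=T, B1=F, B2=F, B3=T, B4=E, B5=E, B7=F, B8=T
input #4 (g=2, h=2, v=2): covers B1=T, B1=F, B2=F, B3=T, B4=E, B5=E, B7=F, B8=T
input #5 (g=2, h=-1, v=3): covers B1=T, B1=F, B2=F, B3=T, B4=S, B7=T
input #6 (g=4, h=1, v=4): covers B1=T, B1=F, B2=T, B7=F, B8=F
input #7 (g=2, h=2, v=1): covers B1=T, B1=F, B2=F, B3=T, B4=E, B5=E, B7=F, B8=T
input #8 (g=2, h=-2, v=2): covers B1=T, B1=F, B2=F, B3=T, B4=E, B5=E, B7=F, B8=T
together the pool reaches 12 outcomes: B1=T, B1=F, B2=T, B2=F, B3=T, B4=S, B4=E, B5=E, B7=T, B7=F, B8=T, B8=F
size 1 is not enough: best union over all size-1 subsets is 8/12
size 2 is not enough: best union over all size-2 subsets is 10/12
size 3: inputs {1, 2, 5} cover all 12 outcomes, and no lexicographically smaller subset of this size does
Answer: 3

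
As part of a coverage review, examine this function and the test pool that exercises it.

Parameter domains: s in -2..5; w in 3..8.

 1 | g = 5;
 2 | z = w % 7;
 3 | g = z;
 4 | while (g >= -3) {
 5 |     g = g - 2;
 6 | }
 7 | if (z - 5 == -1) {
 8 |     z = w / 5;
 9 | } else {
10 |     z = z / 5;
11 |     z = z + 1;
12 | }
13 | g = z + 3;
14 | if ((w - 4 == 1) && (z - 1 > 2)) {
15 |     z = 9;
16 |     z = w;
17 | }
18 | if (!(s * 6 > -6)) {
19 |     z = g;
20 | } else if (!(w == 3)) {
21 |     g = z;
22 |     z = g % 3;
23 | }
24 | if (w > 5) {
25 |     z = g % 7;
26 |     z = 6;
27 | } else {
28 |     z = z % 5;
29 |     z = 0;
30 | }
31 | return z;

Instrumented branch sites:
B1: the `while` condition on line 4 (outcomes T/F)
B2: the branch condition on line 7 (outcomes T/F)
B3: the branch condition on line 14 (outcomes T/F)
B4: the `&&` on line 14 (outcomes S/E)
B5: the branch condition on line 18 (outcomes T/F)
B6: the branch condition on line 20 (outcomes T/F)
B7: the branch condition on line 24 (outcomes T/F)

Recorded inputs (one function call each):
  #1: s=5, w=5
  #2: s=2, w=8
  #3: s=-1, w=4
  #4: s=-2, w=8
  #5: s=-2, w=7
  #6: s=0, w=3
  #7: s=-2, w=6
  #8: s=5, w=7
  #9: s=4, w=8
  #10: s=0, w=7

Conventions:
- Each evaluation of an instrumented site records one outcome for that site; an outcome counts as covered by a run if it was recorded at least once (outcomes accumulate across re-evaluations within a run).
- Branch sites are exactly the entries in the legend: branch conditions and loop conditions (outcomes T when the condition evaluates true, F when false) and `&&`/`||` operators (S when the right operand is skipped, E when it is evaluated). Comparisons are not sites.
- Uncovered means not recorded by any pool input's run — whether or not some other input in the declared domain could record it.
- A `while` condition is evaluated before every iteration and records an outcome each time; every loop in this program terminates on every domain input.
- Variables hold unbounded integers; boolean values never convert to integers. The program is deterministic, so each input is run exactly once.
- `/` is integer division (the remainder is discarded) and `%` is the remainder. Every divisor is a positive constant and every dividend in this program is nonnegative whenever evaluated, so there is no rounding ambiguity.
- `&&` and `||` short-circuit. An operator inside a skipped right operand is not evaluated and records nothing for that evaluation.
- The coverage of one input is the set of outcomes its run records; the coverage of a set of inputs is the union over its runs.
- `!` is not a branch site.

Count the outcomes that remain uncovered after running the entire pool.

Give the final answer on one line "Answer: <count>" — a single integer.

input #1, s=5, w=5: events B1->T, B1->T, B1->T, B1->T, B1->T, B1->F, B2->F, B4->E, B3->F, B5->F, B6->T, B7->F; outcomes B1=T, B1=F, B2=F, B3=F, B4=E, B5=F, B6=T, B7=F
input #2, s=2, w=8: events B1->T, B1->T, B1->T, B1->F, B2->F, B4->S, B3->F, B5->F, B6->T, B7->T; outcomes B1=T, B1=F, B2=F, B3=F, B4=S, B5=F, B6=T, B7=T
input #3, s=-1, w=4: events B1->T, B1->T, B1->T, B1->T, B1->F, B2->T, B4->S, B3->F, B5->T, B7->F; outcomes B1=T, B1=F, B2=T, B3=F, B4=S, B5=T, B7=F
input #4, s=-2, w=8: events B1->T, B1->T, B1->T, B1->F, B2->F, B4->S, B3->F, B5->T, B7->T; outcomes B1=T, B1=F, B2=F, B3=F, B4=S, B5=T, B7=T
input #5, s=-2, w=7: events B1->T, B1->T, B1->F, B2->F, B4->S, B3->F, B5->T, B7->T; outcomes B1=T, B1=F, B2=F, B3=F, B4=S, B5=T, B7=T
input #6, s=0, w=3: events B1->T, B1->T, B1->T, B1->T, B1->F, B2->F, B4->S, B3->F, B5->F, B6->F, B7->F; outcomes B1=T, B1=F, B2=F, B3=F, B4=S, B5=F, B6=F, B7=F
input #7, s=-2, w=6: events B1->T, B1->T, B1->T, B1->T, B1->T, B1->F, B2->F, B4->S, B3->F, B5->T, B7->T; outcomes B1=T, B1=F, B2=F, B3=F, B4=S, B5=T, B7=T
input #8, s=5, w=7: events B1->T, B1->T, B1->F, B2->F, B4->S, B3->F, B5->F, B6->T, B7->T; outcomes B1=T, B1=F, B2=F, B3=F, B4=S, B5=F, B6=T, B7=T
input #9, s=4, w=8: events B1->T, B1->T, B1->T, B1->F, B2->F, B4->S, B3->F, B5->F, B6->T, B7->T; outcomes B1=T, B1=F, B2=F, B3=F, B4=S, B5=F, B6=T, B7=T
input #10, s=0, w=7: events B1->T, B1->T, B1->F, B2->F, B4->S, B3->F, B5->F, B6->T, B7->T; outcomes B1=T, B1=F, B2=F, B3=F, B4=S, B5=F, B6=T, B7=T
union over the pool: B1=T, B1=F, B2=T, B2=F, B3=F, B4=S, B4=E, B5=T, B5=F, B6=T, B6=F, B7=T, B7=F
uncovered (1 of 14): B3=T

Answer: 1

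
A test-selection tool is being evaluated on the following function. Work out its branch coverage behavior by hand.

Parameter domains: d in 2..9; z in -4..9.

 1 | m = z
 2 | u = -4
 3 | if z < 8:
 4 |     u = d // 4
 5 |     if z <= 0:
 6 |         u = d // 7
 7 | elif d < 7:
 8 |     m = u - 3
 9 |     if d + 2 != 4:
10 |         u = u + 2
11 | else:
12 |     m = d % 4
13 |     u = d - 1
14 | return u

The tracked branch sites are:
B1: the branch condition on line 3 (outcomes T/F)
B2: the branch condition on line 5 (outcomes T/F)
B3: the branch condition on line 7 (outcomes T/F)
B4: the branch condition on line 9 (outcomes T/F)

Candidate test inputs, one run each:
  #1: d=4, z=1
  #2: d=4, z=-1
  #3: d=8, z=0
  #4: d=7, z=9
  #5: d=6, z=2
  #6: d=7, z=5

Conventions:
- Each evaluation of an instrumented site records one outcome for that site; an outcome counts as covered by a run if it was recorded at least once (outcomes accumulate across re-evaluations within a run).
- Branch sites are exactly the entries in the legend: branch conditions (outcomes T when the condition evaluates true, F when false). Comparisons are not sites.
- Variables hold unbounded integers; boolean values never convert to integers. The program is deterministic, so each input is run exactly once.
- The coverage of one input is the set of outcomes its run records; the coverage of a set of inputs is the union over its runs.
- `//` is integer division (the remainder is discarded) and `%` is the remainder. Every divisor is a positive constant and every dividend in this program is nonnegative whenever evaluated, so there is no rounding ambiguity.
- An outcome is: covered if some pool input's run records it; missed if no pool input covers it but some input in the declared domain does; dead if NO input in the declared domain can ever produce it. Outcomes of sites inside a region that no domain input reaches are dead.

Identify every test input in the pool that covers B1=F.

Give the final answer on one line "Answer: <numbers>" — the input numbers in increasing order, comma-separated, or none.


input #1 (d=4, z=1): never hits B1=F
input #2 (d=4, z=-1): never hits B1=F
input #3 (d=8, z=0): never hits B1=F
input #4 (d=7, z=9): hits B1=F
input #5 (d=6, z=2): never hits B1=F
input #6 (d=7, z=5): never hits B1=F
Answer: 4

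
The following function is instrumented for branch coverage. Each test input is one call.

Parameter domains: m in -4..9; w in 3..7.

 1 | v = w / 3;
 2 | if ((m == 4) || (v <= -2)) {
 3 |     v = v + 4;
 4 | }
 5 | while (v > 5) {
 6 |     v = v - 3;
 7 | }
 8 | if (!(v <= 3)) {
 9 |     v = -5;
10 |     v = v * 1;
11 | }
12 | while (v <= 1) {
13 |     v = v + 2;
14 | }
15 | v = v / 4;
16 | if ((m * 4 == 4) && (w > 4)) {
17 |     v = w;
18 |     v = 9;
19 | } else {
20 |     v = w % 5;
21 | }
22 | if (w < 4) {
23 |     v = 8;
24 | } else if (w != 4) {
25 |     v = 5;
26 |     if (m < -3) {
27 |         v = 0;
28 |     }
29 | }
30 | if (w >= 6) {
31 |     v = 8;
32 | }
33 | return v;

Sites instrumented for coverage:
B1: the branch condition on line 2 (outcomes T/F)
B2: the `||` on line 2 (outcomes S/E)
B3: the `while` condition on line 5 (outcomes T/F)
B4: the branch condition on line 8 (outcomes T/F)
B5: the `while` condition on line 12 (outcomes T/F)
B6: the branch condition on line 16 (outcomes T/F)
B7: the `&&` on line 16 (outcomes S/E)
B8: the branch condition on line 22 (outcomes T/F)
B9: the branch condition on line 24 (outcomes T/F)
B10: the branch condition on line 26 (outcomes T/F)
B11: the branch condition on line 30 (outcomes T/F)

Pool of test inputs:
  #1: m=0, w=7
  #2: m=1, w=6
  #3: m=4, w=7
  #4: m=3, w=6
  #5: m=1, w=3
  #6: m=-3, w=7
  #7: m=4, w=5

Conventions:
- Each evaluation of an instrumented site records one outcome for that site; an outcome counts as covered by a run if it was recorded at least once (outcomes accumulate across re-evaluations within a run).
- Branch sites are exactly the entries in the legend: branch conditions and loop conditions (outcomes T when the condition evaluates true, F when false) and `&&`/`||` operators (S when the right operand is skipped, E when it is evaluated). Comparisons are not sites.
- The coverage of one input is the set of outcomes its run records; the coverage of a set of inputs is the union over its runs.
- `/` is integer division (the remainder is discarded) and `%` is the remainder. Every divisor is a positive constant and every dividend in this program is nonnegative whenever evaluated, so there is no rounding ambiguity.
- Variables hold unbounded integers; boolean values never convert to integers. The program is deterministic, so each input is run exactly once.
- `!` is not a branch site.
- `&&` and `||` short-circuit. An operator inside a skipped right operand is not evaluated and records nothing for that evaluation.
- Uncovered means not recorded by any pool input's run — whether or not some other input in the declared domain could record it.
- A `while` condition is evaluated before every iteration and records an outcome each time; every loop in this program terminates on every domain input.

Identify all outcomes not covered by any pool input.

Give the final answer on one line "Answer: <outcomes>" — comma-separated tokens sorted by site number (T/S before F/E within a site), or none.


input #1, m=0, w=7: events B2->E, B1->F, B3->F, B4->F, B5->F, B7->S, B6->F, B8->F, B9->T, B10->F, B11->T; outcomes B1=F, B2=E, B3=F, B4=F, B5=F, B6=F, B7=S, B8=F, B9=T, B10=F, B11=T
input #2, m=1, w=6: events B2->E, B1->F, B3->F, B4->F, B5->F, B7->E, B6->T, B8->F, B9->T, B10->F, B11->T; outcomes B1=F, B2=E, B3=F, B4=F, B5=F, B6=T, B7=E, B8=F, B9=T, B10=F, B11=T
input #3, m=4, w=7: events B2->S, B1->T, B3->T, B3->F, B4->F, B5->F, B7->S, B6->F, B8->F, B9->T, B10->F, B11->T; outcomes B1=T, B2=S, B3=T, B3=F, B4=F, B5=F, B6=F, B7=S, B8=F, B9=T, B10=F, B11=T
input #4, m=3, w=6: events B2->E, B1->F, B3->F, B4->F, B5->F, B7->S, B6->F, B8->F, B9->T, B10->F, B11->T; outcomes B1=F, B2=E, B3=F, B4=F, B5=F, B6=F, B7=S, B8=F, B9=T, B10=F, B11=T
input #5, m=1, w=3: events B2->E, B1->F, B3->F, B4->F, B5->T, B5->F, B7->E, B6->F, B8->T, B11->F; outcomes B1=F, B2=E, B3=F, B4=F, B5=T, B5=F, B6=F, B7=E, B8=T, B11=F
input #6, m=-3, w=7: events B2->E, B1->F, B3->F, B4->F, B5->F, B7->S, B6->F, B8->F, B9->T, B10->F, B11->T; outcomes B1=F, B2=E, B3=F, B4=F, B5=F, B6=F, B7=S, B8=F, B9=T, B10=F, B11=T
input #7, m=4, w=5: events B2->S, B1->T, B3->F, B4->T, B5->T, B5->T, B5->T, B5->T, B5->F, B7->S, B6->F, B8->F, B9->T, B10->F, ...; outcomes B1=T, B2=S, B3=F, B4=T, B5=T, B5=F, B6=F, B7=S, B8=F, B9=T, B10=F, B11=F
union over the pool: B1=T, B1=F, B2=S, B2=E, B3=T, B3=F, B4=T, B4=F, B5=T, B5=F, B6=T, B6=F, B7=S, B7=E, B8=T, B8=F, B9=T, B10=F, B11=T, B11=F
uncovered (2 of 22): B9=F, B10=T
Answer: B9=F, B10=T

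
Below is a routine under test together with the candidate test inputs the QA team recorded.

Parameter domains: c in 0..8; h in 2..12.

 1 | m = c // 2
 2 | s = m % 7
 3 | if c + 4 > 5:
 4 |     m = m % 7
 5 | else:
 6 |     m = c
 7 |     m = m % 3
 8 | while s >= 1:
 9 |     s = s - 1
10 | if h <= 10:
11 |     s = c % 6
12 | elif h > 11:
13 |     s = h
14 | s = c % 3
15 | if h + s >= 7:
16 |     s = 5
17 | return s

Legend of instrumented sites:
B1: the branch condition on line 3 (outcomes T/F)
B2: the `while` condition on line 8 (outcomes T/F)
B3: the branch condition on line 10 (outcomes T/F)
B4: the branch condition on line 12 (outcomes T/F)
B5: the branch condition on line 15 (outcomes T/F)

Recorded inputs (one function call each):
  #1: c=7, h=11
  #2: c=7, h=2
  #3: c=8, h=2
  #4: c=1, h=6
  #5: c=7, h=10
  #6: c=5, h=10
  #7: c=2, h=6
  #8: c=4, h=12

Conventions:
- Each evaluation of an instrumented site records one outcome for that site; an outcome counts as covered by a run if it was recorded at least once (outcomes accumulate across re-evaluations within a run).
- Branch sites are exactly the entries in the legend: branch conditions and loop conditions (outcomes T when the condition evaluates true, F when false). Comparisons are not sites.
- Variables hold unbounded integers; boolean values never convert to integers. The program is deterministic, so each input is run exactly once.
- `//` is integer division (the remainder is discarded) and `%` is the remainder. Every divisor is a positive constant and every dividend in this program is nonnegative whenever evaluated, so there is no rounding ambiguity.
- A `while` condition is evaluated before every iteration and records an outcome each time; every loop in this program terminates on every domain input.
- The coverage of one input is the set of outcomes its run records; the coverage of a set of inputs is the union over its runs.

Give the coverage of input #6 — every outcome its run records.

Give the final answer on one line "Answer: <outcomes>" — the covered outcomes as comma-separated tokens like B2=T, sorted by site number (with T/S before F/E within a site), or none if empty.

Running input #6 (c=5, h=10), event by event:
  B1->T, B2->T, B2->T, B2->F, B3->T, B5->T
collecting distinct outcomes: B1=T, B2=T, B2=F, B3=T, B5=T

Answer: B1=T, B2=T, B2=F, B3=T, B5=T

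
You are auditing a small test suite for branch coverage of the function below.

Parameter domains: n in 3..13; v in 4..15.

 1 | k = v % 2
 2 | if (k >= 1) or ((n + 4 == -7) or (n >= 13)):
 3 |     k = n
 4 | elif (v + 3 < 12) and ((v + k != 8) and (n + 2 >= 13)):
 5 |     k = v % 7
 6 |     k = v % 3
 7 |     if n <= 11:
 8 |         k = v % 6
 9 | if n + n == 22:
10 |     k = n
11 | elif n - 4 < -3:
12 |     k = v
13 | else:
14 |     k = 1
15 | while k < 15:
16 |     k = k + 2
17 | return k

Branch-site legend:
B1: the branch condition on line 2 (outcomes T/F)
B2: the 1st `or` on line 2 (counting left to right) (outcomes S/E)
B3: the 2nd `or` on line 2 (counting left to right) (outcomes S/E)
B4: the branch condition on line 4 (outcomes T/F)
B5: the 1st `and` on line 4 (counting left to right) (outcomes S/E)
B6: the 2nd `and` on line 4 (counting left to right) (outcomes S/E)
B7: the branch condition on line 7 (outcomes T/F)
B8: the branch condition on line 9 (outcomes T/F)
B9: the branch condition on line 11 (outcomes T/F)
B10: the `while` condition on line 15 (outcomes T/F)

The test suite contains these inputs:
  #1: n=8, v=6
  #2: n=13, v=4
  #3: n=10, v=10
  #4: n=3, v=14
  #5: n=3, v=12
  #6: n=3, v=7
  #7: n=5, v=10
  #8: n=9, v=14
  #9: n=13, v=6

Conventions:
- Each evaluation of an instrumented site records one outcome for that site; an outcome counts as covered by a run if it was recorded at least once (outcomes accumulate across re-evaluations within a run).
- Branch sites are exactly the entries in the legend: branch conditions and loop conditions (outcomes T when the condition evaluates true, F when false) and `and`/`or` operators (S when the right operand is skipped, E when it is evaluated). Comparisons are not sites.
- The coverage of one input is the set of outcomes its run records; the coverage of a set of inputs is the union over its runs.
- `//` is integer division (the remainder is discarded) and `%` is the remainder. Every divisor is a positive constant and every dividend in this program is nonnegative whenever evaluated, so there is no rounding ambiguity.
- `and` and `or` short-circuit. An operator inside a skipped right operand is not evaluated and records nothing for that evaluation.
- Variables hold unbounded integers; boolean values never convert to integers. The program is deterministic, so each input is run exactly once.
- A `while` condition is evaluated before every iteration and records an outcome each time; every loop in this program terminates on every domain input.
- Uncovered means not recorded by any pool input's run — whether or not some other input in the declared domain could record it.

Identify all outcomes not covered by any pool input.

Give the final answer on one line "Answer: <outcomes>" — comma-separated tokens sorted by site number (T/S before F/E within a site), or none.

test 1 (n=8, v=6) fires B2->E, B3->E, B1->F, B5->E, B6->E, B4->F, B8->F, B9->F, B10->T, B10->T, B10->T, B10->T, B10->T, B10->T, ...; hits B1=F, B2=E, B3=E, B4=F, B5=E, B6=E, B8=F, B9=F, B10=T, B10=F
test 2 (n=13, v=4) fires B2->E, B3->E, B1->T, B8->F, B9->F, B10->T, B10->T, B10->T, B10->T, B10->T, B10->T, B10->T, B10->F; hits B1=T, B2=E, B3=E, B8=F, B9=F, B10=T, B10=F
test 3 (n=10, v=10) fires B2->E, B3->E, B1->F, B5->S, B4->F, B8->F, B9->F, B10->T, B10->T, B10->T, B10->T, B10->T, B10->T, B10->T, ...; hits B1=F, B2=E, B3=E, B4=F, B5=S, B8=F, B9=F, B10=T, B10=F
test 4 (n=3, v=14) fires B2->E, B3->E, B1->F, B5->S, B4->F, B8->F, B9->F, B10->T, B10->T, B10->T, B10->T, B10->T, B10->T, B10->T, ...; hits B1=F, B2=E, B3=E, B4=F, B5=S, B8=F, B9=F, B10=T, B10=F
test 5 (n=3, v=12) fires B2->E, B3->E, B1->F, B5->S, B4->F, B8->F, B9->F, B10->T, B10->T, B10->T, B10->T, B10->T, B10->T, B10->T, ...; hits B1=F, B2=E, B3=E, B4=F, B5=S, B8=F, B9=F, B10=T, B10=F
test 6 (n=3, v=7) fires B2->S, B1->T, B8->F, B9->F, B10->T, B10->T, B10->T, B10->T, B10->T, B10->T, B10->T, B10->F; hits B1=T, B2=S, B8=F, B9=F, B10=T, B10=F
test 7 (n=5, v=10) fires B2->E, B3->E, B1->F, B5->S, B4->F, B8->F, B9->F, B10->T, B10->T, B10->T, B10->T, B10->T, B10->T, B10->T, ...; hits B1=F, B2=E, B3=E, B4=F, B5=S, B8=F, B9=F, B10=T, B10=F
test 8 (n=9, v=14) fires B2->E, B3->E, B1->F, B5->S, B4->F, B8->F, B9->F, B10->T, B10->T, B10->T, B10->T, B10->T, B10->T, B10->T, ...; hits B1=F, B2=E, B3=E, B4=F, B5=S, B8=F, B9=F, B10=T, B10=F
test 9 (n=13, v=6) fires B2->E, B3->E, B1->T, B8->F, B9->F, B10->T, B10->T, B10->T, B10->T, B10->T, B10->T, B10->T, B10->F; hits B1=T, B2=E, B3=E, B8=F, B9=F, B10=T, B10=F
union over the pool: B1=T, B1=F, B2=S, B2=E, B3=E, B4=F, B5=S, B5=E, B6=E, B8=F, B9=F, B10=T, B10=F
uncovered (7 of 20): B3=S, B4=T, B6=S, B7=T, B7=F, B8=T, B9=T

Answer: B3=S, B4=T, B6=S, B7=T, B7=F, B8=T, B9=T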